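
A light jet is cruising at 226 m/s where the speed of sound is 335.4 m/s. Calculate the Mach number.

M = v/a = 226 / 335.4 = 0.674

M = 0.674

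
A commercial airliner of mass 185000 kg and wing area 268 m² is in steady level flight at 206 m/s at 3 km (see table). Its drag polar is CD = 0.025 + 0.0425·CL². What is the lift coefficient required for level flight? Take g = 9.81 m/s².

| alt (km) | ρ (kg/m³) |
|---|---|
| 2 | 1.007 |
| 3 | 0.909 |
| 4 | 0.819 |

CL = 0.351

At 3 km, from the table: ρ = 0.909 kg/m³.
In steady level flight, lift balances weight: W = mg = 185000 × 9.81 = 1.8148×10^6 N.
Dynamic pressure q = 0.5 × 0.909 × 206² = 19290 Pa.
CL = 2W/(ρv²S) = 2×1.8148×10^6/(0.909×206²×268) = 0.3511.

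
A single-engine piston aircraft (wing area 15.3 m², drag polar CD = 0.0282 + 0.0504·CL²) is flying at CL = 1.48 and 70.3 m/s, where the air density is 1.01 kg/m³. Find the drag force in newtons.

CD = 0.0282 + 0.0504 × 1.48² = 0.1386
D = ½ρv²S·CD = ½ × 1.01 × 70.3² × 15.3 × 0.1386 = 5290 N

D = 5290 N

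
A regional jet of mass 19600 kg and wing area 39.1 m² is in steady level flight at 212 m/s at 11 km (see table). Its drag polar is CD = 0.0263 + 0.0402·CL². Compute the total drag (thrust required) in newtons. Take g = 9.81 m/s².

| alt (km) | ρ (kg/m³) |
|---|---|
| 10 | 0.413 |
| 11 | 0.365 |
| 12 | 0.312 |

At 11 km, from the table: ρ = 0.365 kg/m³.
Level flight ⇒ L = W = m·g = 19600 × 9.81 = 1.9228×10^5 N.
Dynamic pressure q = 0.5 × 0.365 × 212² = 8202 Pa.
CL = W/(q·S) = 1.9228×10^5 / (8202 × 39.1) = 0.5995.
CD = 0.0263 + 0.0402 × 0.5995² = 0.04075.
D = q·S·CD = 8202 × 39.1 × 0.04075 = 13070 N

D = 13100 N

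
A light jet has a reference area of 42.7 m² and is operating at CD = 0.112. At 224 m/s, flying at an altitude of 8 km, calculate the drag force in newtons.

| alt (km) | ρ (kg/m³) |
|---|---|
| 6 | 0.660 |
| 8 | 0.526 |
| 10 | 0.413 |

D = 63100 N

At 8 km, from the table: ρ = 0.526 kg/m³.
Dynamic pressure q = ½ρv² = ½ × 0.526 × 224² = 13200 Pa.
D = q·S·CD = 13200 × 42.7 × 0.112 = 63100 N ≈ 63.1 kN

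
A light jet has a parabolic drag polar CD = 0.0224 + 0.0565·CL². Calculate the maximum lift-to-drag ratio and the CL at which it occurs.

For CD = CD0 + K·CL², (L/D)max occurs at CL* = √(CD0/K) and equals 1/(2√(K·CD0)).
(L/D)max = 1/(2√(0.0565 × 0.0224)) = 1/(2 × 0.03558) = 14.1
CL* = √(0.0224/0.0565) = 0.63

(L/D)max = 14.1, at CL = 0.63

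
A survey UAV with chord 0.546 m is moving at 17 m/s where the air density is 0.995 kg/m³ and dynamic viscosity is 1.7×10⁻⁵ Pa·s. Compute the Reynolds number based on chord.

Re = ρ·v·c/μ = 0.995 × 17 × 0.546 / (1.7×10⁻⁵) = 5.43×10^5

Re = 5.43×10^5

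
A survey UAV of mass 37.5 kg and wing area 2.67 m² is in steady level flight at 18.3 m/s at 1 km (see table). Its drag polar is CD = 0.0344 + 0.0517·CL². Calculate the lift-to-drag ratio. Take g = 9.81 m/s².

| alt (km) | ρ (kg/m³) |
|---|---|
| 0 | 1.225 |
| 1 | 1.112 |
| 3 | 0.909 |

L/D = 11.8

At 1 km, from the table: ρ = 1.112 kg/m³.
In steady level flight, lift balances weight: W = mg = 37.5 × 9.81 = 367.88 N.
q = ½ρv² = ½ × 1.112 × 18.3² = 186.2 Pa.
CL = W/(q·S) = 367.88 / (186.2 × 2.67) = 0.74.
CD = 0.0344 + 0.0517 × 0.74² = 0.06271.
L/D = CL/CD = 0.74 / 0.06271 = 11.8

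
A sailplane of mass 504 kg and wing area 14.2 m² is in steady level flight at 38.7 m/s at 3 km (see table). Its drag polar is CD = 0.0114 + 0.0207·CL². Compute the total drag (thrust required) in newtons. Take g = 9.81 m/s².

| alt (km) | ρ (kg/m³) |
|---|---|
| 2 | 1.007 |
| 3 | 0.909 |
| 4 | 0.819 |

At 3 km, from the table: ρ = 0.909 kg/m³.
Level flight ⇒ L = W = m·g = 504 × 9.81 = 4944.2 N.
Dynamic pressure q = 0.5 × 0.909 × 38.7² = 680.7 Pa.
CL = 2W/(ρv²S) = 2×4944.2/(0.909×38.7²×14.2) = 0.5115.
CD = 0.0114 + 0.0207 × 0.5115² = 0.01682.
D = q·S·CD = 680.7 × 14.2 × 0.01682 = 162.5 N

D = 163 N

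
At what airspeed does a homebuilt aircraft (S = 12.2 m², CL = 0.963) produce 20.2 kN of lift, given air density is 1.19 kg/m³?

v = 53.8 m/s

L = ½ρv²S·CL ⇒ v = √(2L/(ρ·S·CL))
v = √(2 × 20200 / (1.19 × 12.2 × 0.963)) = √2890 = 53.8 m/s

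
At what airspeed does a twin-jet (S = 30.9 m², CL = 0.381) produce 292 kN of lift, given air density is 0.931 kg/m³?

L = ½ρv²S·CL ⇒ v = √(2L/(ρ·S·CL))
v = √(2 × 2.92×10^5 / (0.931 × 30.9 × 0.381)) = √53280 = 231 m/s

v = 231 m/s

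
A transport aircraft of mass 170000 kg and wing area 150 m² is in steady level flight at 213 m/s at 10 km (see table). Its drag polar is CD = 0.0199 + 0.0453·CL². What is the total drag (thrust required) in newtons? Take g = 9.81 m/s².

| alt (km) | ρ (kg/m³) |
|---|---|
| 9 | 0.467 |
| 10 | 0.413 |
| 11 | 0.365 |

D = 1.18×10^5 N

At 10 km, from the table: ρ = 0.413 kg/m³.
Weight W = mg = 170000 × 9.81 = 1.6677×10^6 N; in level flight L = W.
Dynamic pressure q = 0.5 × 0.413 × 213² = 9369 Pa.
Required CL = L/(qS) = 1.6677×10^6/(9369·150) = 1.187.
CD = 0.0199 + 0.0453 × 1.187² = 0.0837.
D = q·S·CD = 9369 × 150 × 0.0837 = 1.176×10^5 N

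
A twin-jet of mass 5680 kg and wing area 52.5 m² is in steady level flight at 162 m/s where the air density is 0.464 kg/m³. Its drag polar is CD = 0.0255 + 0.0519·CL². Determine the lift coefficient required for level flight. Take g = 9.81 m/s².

CL = 0.174

Weight W = mg = 5680 × 9.81 = 55721 N; in level flight L = W.
Dynamic pressure q = 0.5 × 0.464 × 162² = 6089 Pa.
CL = 2W/(ρv²S) = 2×55721/(0.464×162²×52.5) = 0.1743.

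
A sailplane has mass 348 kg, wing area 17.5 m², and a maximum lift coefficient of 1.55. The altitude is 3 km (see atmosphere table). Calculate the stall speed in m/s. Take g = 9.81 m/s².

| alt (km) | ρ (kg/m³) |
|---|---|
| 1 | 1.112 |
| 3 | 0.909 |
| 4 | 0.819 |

At 3 km, from the table: ρ = 0.909 kg/m³.
Weight W = mg = 348 × 9.81 = 3414 N.
From L = ½ρV²S·CL,max = W: V_stall = √(2W/(ρSCL,max)) = √(2·3414/(0.909·17.5·1.55))
V_stall = √276.9 = 16.6 m/s

V_stall = 16.6 m/s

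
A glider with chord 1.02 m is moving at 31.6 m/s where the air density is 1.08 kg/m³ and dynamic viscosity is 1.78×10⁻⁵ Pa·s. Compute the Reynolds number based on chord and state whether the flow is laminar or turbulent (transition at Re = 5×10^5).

Re = 1.96×10^6 (turbulent)

Re = ρ·v·c/μ = 1.08 × 31.6 × 1.02 / (1.78×10⁻⁵) = 1.96×10^6
Since 1.96×10^6 > 5×10^5, the flow is turbulent.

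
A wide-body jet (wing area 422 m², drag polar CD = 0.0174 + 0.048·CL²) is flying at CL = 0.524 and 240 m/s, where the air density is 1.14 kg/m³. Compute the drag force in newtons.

CD = 0.0174 + 0.048 × 0.524² = 0.03058
D = ½ρv²S·CD = ½ × 1.14 × 240² × 422 × 0.03058 = 4.24×10^5 N

D = 4.24×10^5 N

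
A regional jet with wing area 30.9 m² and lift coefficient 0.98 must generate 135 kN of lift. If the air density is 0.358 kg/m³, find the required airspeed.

L = ½ρv²S·CL ⇒ v = √(2L/(ρ·S·CL))
v = √(2 × 1.35×10^5 / (0.358 × 30.9 × 0.98)) = √24910 = 158 m/s

v = 158 m/s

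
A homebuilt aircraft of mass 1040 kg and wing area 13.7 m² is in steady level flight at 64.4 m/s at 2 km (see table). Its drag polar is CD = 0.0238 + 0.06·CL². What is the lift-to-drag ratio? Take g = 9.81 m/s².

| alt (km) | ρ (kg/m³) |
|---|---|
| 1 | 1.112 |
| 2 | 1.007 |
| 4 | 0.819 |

At 2 km, from the table: ρ = 1.007 kg/m³.
In steady level flight, lift balances weight: W = mg = 1040 × 9.81 = 10202 N.
q = ½ρv² = ½ × 1.007 × 64.4² = 2088 Pa.
CL = 2W/(ρv²S) = 2×10202/(1.007×64.4²×13.7) = 0.3566.
CD = 0.0238 + 0.06 × 0.3566² = 0.03143.
L/D = CL/CD = 0.3566 / 0.03143 = 11.3

L/D = 11.3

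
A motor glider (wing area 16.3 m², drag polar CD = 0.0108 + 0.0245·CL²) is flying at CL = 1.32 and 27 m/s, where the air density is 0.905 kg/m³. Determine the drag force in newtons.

CD = 0.0108 + 0.0245 × 1.32² = 0.05349
D = ½ρv²S·CD = ½ × 0.905 × 27² × 16.3 × 0.05349 = 288 N

D = 288 N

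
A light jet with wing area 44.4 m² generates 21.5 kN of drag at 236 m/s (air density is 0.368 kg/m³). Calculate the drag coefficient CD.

From D = ½ρv²S·CD, rearranging gives CD = 2D/(ρv²S).
CD = 2 × 21500 / (0.368 × 236² × 44.4) = 0.0473

CD = 0.0473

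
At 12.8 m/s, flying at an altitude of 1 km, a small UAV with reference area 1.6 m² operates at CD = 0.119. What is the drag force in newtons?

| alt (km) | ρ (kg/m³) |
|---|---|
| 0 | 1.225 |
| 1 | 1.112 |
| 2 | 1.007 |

At 1 km, from the table: ρ = 1.112 kg/m³.
Dynamic pressure q = ½ρv² = ½ × 1.112 × 12.8² = 91.1 Pa.
D = q·S·CD = 91.1 × 1.6 × 0.119 = 17.3 N

D = 17.3 N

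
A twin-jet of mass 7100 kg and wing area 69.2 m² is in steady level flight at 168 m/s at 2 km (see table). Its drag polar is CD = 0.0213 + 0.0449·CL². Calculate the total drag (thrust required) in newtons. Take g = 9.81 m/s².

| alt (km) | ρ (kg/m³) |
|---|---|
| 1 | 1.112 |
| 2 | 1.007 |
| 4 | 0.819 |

D = 21200 N

At 2 km, from the table: ρ = 1.007 kg/m³.
Level flight ⇒ L = W = m·g = 7100 × 9.81 = 69651 N.
Dynamic pressure q = 0.5 × 1.007 × 168² = 14210 Pa.
CL = 2W/(ρv²S) = 2×69651/(1.007×168²×69.2) = 0.07083.
CD = 0.0213 + 0.0449 × 0.07083² = 0.02153.
D = q·S·CD = 14210 × 69.2 × 0.02153 = 21170 N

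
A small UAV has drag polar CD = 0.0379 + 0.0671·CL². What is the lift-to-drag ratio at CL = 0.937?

CD = 0.0379 + 0.0671 × 0.937² = 0.09681
L/D = CL/CD = 0.937 / 0.09681 = 9.68

L/D = 9.68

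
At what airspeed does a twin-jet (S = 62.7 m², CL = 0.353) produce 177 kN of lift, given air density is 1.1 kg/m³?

v = 121 m/s

L = ½ρv²S·CL ⇒ v = √(2L/(ρ·S·CL))
v = √(2 × 1.77×10^5 / (1.1 × 62.7 × 0.353)) = √14540 = 121 m/s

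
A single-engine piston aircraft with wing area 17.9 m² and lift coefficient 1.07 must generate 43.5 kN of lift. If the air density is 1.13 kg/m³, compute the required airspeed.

L = ½ρv²S·CL ⇒ v = √(2L/(ρ·S·CL))
v = √(2 × 43500 / (1.13 × 17.9 × 1.07)) = √4020 = 63.4 m/s

v = 63.4 m/s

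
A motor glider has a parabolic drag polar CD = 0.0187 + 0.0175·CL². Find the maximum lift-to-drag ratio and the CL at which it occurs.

For CD = CD0 + K·CL², (L/D)max occurs at CL* = √(CD0/K) and equals 1/(2√(K·CD0)).
(L/D)max = 1/(2√(0.0175 × 0.0187)) = 1/(2 × 0.01809) = 27.6
CL* = √(0.0187/0.0175) = 1.03

(L/D)max = 27.6, at CL = 1.03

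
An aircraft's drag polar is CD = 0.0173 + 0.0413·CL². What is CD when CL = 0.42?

CD = 0.0246

CD = 0.0173 + 0.0413 × 0.42² = 0.0173 + 0.007285 = 0.0246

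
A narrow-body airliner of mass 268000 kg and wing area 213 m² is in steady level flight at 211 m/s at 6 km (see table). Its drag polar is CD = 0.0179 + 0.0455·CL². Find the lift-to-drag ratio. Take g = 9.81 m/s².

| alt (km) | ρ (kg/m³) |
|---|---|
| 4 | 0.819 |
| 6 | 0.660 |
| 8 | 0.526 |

At 6 km, from the table: ρ = 0.660 kg/m³.
Weight W = mg = 268000 × 9.81 = 2.6291×10^6 N; in level flight L = W.
Dynamic pressure q = 0.5 × 0.66 × 211² = 14690 Pa.
CL = 2W/(ρv²S) = 2×2.6291×10^6/(0.66×211²×213) = 0.8401.
CD = 0.0179 + 0.0455 × 0.8401² = 0.05001.
L/D = CL/CD = 0.8401 / 0.05001 = 16.8

L/D = 16.8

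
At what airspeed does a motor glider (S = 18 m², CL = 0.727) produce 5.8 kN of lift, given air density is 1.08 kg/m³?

v = 28.6 m/s

L = ½ρv²S·CL ⇒ v = √(2L/(ρ·S·CL))
v = √(2 × 5800 / (1.08 × 18 × 0.727)) = √820.8 = 28.6 m/s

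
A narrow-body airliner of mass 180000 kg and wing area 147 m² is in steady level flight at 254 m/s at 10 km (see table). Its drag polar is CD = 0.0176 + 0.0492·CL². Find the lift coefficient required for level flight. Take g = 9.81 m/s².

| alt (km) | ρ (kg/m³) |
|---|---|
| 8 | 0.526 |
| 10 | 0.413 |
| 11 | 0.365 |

CL = 0.902

At 10 km, from the table: ρ = 0.413 kg/m³.
Weight W = mg = 180000 × 9.81 = 1.7658×10^6 N; in level flight L = W.
q = ½ρv² = ½ × 0.413 × 254² = 13320 Pa.
CL = 2W/(ρv²S) = 2×1.7658×10^6/(0.413×254²×147) = 0.9016.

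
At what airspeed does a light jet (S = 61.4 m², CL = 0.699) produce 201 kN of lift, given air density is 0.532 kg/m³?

L = ½ρv²S·CL ⇒ v = √(2L/(ρ·S·CL))
v = √(2 × 2.01×10^5 / (0.532 × 61.4 × 0.699)) = √17610 = 133 m/s

v = 133 m/s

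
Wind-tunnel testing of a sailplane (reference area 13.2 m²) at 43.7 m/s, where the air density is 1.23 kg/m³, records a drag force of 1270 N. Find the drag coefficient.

CD = 0.0819

From D = ½ρv²S·CD, rearranging gives CD = 2D/(ρv²S).
CD = 2 × 1270 / (1.23 × 43.7² × 13.2) = 0.0819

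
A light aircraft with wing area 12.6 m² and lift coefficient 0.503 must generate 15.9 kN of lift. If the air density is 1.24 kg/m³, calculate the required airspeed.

v = 63.6 m/s

L = ½ρv²S·CL ⇒ v = √(2L/(ρ·S·CL))
v = √(2 × 15900 / (1.24 × 12.6 × 0.503)) = √4046 = 63.6 m/s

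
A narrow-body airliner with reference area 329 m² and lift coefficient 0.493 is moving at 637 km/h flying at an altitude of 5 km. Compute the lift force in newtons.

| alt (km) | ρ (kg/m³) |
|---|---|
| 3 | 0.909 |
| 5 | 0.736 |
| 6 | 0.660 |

At 5 km, from the table: ρ = 0.736 kg/m³.
Convert speed: v = 637 km/h ÷ 3.6 = 176.9 m/s.
Dynamic pressure q = ½ρv² = ½ × 0.736 × 176.9² = 11520 Pa.
L = q·S·CL = 11520 × 329 × 0.493 = 1.87×10^6 N ≈ 1870 kN

L = 1.87×10^6 N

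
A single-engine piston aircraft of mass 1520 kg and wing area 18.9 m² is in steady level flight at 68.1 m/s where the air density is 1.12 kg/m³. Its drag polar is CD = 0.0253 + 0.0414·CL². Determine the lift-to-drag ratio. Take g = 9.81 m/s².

Weight W = mg = 1520 × 9.81 = 14911 N; in level flight L = W.
Dynamic pressure q = 0.5 × 1.12 × 68.1² = 2597 Pa.
CL = W/(q·S) = 14911 / (2597 × 18.9) = 0.3038.
CD = 0.0253 + 0.0414 × 0.3038² = 0.02912.
L/D = CL/CD = 0.3038 / 0.02912 = 10.4

L/D = 10.4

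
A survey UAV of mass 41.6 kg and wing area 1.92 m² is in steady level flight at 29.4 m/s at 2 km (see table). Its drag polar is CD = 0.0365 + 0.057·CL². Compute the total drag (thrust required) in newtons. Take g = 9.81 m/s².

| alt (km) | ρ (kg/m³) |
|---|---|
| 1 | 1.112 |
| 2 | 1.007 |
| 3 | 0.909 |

D = 41.9 N

At 2 km, from the table: ρ = 1.007 kg/m³.
In steady level flight, lift balances weight: W = mg = 41.6 × 9.81 = 408.1 N.
q = ½ρv² = ½ × 1.007 × 29.4² = 435.2 Pa.
CL = W/(q·S) = 408.1 / (435.2 × 1.92) = 0.4884.
CD = 0.0365 + 0.057 × 0.4884² = 0.0501.
D = q·S·CD = 435.2 × 1.92 × 0.0501 = 41.86 N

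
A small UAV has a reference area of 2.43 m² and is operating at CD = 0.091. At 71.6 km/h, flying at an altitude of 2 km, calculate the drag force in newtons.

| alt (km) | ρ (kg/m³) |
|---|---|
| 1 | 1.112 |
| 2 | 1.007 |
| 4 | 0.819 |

At 2 km, from the table: ρ = 1.007 kg/m³.
Convert speed: v = 71.6 km/h ÷ 3.6 = 19.89 m/s.
Dynamic pressure q = ½ρv² = ½ × 1.007 × 19.89² = 199.2 Pa.
D = q·S·CD = 199.2 × 2.43 × 0.091 = 44 N

D = 44 N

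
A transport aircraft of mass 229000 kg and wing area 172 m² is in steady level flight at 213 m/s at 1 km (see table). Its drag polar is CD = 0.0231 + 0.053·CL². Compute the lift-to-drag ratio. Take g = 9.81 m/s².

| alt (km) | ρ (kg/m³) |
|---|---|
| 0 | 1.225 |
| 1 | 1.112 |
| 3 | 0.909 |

At 1 km, from the table: ρ = 1.112 kg/m³.
Level flight ⇒ L = W = m·g = 229000 × 9.81 = 2.2465×10^6 N.
q = ½ρv² = ½ × 1.112 × 213² = 25230 Pa.
Required CL = L/(qS) = 2.2465×10^6/(25230·172) = 0.5178.
CD = 0.0231 + 0.053 × 0.5178² = 0.03731.
L/D = CL/CD = 0.5178 / 0.03731 = 13.9

L/D = 13.9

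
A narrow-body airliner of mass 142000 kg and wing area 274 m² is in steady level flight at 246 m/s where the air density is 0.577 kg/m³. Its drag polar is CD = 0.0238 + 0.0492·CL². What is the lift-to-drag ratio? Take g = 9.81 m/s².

Weight W = mg = 142000 × 9.81 = 1.393×10^6 N; in level flight L = W.
q = ½ρv² = ½ × 0.577 × 246² = 17460 Pa.
CL = 2W/(ρv²S) = 2×1.393×10^6/(0.577×246²×274) = 0.2912.
CD = 0.0238 + 0.0492 × 0.2912² = 0.02797.
L/D = CL/CD = 0.2912 / 0.02797 = 10.4

L/D = 10.4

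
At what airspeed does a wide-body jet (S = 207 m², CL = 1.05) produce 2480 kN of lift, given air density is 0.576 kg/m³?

v = 199 m/s

L = ½ρv²S·CL ⇒ v = √(2L/(ρ·S·CL))
v = √(2 × 2.48×10^6 / (0.576 × 207 × 1.05)) = √39620 = 199 m/s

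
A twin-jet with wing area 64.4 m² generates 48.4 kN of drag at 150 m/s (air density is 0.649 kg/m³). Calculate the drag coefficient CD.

CD = 0.103

From D = ½ρv²S·CD, rearranging gives CD = 2D/(ρv²S).
CD = 2 × 48400 / (0.649 × 150² × 64.4) = 0.103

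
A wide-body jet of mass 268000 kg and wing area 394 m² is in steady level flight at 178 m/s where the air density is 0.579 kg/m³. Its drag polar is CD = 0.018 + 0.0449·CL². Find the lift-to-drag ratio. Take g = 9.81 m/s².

L/D = 17.4

Level flight ⇒ L = W = m·g = 268000 × 9.81 = 2.6291×10^6 N.
Dynamic pressure q = 0.5 × 0.579 × 178² = 9173 Pa.
CL = W/(q·S) = 2.6291×10^6 / (9173 × 394) = 0.7275.
CD = 0.018 + 0.0449 × 0.7275² = 0.04176.
L/D = CL/CD = 0.7275 / 0.04176 = 17.4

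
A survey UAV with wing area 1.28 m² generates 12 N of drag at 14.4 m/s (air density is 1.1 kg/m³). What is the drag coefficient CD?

From D = ½ρv²S·CD, rearranging gives CD = 2D/(ρv²S).
CD = 2 × 12 / (1.1 × 14.4² × 1.28) = 0.0822

CD = 0.0822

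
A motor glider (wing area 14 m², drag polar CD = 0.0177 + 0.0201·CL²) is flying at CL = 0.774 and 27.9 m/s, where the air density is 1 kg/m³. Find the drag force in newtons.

D = 162 N

CD = 0.0177 + 0.0201 × 0.774² = 0.02974
D = ½ρv²S·CD = ½ × 1 × 27.9² × 14 × 0.02974 = 162 N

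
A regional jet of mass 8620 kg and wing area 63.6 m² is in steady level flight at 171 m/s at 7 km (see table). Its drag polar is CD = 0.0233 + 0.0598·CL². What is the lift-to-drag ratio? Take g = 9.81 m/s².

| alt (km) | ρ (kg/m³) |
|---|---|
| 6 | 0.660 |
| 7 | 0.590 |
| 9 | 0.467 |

At 7 km, from the table: ρ = 0.590 kg/m³.
Level flight ⇒ L = W = m·g = 8620 × 9.81 = 84562 N.
Dynamic pressure q = 0.5 × 0.59 × 171² = 8626 Pa.
CL = W/(q·S) = 84562 / (8626 × 63.6) = 0.1541.
CD = 0.0233 + 0.0598 × 0.1541² = 0.02472.
L/D = CL/CD = 0.1541 / 0.02472 = 6.24

L/D = 6.24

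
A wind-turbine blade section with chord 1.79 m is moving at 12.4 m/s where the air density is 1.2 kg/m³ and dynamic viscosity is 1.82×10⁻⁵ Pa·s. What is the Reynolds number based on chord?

Re = 1.46×10^6

Re = ρ·v·c/μ = 1.2 × 12.4 × 1.79 / (1.82×10⁻⁵) = 1.46×10^6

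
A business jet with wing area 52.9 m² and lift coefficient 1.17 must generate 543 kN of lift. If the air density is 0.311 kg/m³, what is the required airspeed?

L = ½ρv²S·CL ⇒ v = √(2L/(ρ·S·CL))
v = √(2 × 5.43×10^5 / (0.311 × 52.9 × 1.17)) = √56420 = 238 m/s

v = 238 m/s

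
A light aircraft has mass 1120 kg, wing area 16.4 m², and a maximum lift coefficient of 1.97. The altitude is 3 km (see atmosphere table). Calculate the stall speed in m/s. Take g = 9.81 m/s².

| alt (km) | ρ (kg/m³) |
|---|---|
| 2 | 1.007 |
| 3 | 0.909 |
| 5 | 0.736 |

At 3 km, from the table: ρ = 0.909 kg/m³.
Weight W = mg = 1120 × 9.81 = 10990 N.
From L = ½ρV²S·CL,max = W: V_stall = √(2W/(ρSCL,max)) = √(2·10990/(0.909·16.4·1.97))
V_stall = √748.2 = 27.4 m/s

V_stall = 27.4 m/s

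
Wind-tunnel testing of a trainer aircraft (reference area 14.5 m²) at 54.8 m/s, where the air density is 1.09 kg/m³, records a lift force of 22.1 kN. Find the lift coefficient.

CL = 0.931

From L = ½ρv²S·CL, rearranging gives CL = 2L/(ρv²S).
CL = 2 × 22100 / (1.09 × 54.8² × 14.5) = 0.931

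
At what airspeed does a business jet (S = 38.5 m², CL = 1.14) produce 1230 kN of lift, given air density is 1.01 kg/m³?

L = ½ρv²S·CL ⇒ v = √(2L/(ρ·S·CL))
v = √(2 × 1.23×10^6 / (1.01 × 38.5 × 1.14)) = √55490 = 236 m/s

v = 236 m/s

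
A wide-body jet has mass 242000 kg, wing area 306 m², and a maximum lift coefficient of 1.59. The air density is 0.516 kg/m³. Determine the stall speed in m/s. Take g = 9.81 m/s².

V_stall = 138 m/s

At stall, lift equals weight: L = W = m·g = 242000 × 9.81 = 2.374×10^6 N.
From L = ½ρV²S·CL,max = W: V_stall = √(2W/(ρSCL,max)) = √(2·2.374×10^6/(0.516·306·1.59))
V_stall = √18910 = 138 m/s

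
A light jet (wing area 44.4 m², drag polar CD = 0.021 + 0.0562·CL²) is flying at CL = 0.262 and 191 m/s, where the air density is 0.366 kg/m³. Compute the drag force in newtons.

D = 7370 N

CD = 0.021 + 0.0562 × 0.262² = 0.02486
D = ½ρv²S·CD = ½ × 0.366 × 191² × 44.4 × 0.02486 = 7370 N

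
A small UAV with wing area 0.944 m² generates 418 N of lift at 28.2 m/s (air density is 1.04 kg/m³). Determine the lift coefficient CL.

From L = ½ρv²S·CL, rearranging gives CL = 2L/(ρv²S).
CL = 2 × 418 / (1.04 × 28.2² × 0.944) = 1.07

CL = 1.07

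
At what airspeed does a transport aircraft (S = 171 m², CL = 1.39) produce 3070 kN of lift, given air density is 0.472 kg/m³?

L = ½ρv²S·CL ⇒ v = √(2L/(ρ·S·CL))
v = √(2 × 3.07×10^6 / (0.472 × 171 × 1.39)) = √54730 = 234 m/s

v = 234 m/s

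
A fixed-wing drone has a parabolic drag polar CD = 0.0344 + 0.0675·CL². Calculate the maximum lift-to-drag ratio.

For CD = CD0 + K·CL², (L/D)max occurs at CL* = √(CD0/K) and equals 1/(2√(K·CD0)).
(L/D)max = 1/(2√(0.0675 × 0.0344)) = 1/(2 × 0.04819) = 10.4

(L/D)max = 10.4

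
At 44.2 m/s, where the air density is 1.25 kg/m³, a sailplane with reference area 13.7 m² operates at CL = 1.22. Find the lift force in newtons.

L = 20400 N

Dynamic pressure q = ½ρv² = ½ × 1.25 × 44.2² = 1221 Pa.
L = q·S·CL = 1221 × 13.7 × 1.22 = 20400 N ≈ 20.4 kN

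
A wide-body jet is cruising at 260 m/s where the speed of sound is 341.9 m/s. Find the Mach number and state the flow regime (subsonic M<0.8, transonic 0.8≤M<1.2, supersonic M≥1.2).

M = 0.76 (subsonic)

M = v/a = 260 / 341.9 = 0.76
M = 0.76 → subsonic.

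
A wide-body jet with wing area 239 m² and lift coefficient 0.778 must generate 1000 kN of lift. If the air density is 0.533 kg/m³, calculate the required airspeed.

L = ½ρv²S·CL ⇒ v = √(2L/(ρ·S·CL))
v = √(2 × 1×10^6 / (0.533 × 239 × 0.778)) = √20180 = 142 m/s

v = 142 m/s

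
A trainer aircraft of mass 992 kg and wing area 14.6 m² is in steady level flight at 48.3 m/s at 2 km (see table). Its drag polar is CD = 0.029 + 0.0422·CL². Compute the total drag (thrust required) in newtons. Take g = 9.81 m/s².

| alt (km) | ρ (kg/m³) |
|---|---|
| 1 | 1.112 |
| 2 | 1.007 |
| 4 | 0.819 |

D = 730 N

At 2 km, from the table: ρ = 1.007 kg/m³.
In steady level flight, lift balances weight: W = mg = 992 × 9.81 = 9731.5 N.
Dynamic pressure q = 0.5 × 1.007 × 48.3² = 1175 Pa.
Required CL = L/(qS) = 9731.5/(1175·14.6) = 0.5675.
CD = 0.029 + 0.0422 × 0.5675² = 0.04259.
D = q·S·CD = 1175 × 14.6 × 0.04259 = 730.4 N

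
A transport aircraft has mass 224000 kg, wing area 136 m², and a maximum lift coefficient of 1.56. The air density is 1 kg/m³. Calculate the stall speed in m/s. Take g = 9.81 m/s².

Stall occurs when L = W at CL,max. W = mg = 224000 × 9.81 = 2.197×10^6 N.
V_stall = √(2W/(ρ·S·CL,max)) = √(2 × 2.197×10^6 / (1 × 136 × 1.56))
V_stall = √20710 = 144 m/s

V_stall = 144 m/s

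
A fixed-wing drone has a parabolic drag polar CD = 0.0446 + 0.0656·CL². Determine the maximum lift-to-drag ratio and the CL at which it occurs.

For CD = CD0 + K·CL², (L/D)max occurs at CL* = √(CD0/K) and equals 1/(2√(K·CD0)).
(L/D)max = 1/(2√(0.0656 × 0.0446)) = 1/(2 × 0.05409) = 9.24
CL* = √(0.0446/0.0656) = 0.825

(L/D)max = 9.24, at CL = 0.825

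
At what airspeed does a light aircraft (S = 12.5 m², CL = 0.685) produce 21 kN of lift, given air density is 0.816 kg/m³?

L = ½ρv²S·CL ⇒ v = √(2L/(ρ·S·CL))
v = √(2 × 21000 / (0.816 × 12.5 × 0.685)) = √6011 = 77.5 m/s

v = 77.5 m/s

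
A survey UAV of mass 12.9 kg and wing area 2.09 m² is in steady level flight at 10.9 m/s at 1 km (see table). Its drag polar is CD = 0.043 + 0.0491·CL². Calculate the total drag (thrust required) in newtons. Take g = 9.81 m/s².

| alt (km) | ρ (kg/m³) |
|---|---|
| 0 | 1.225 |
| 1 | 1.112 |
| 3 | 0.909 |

At 1 km, from the table: ρ = 1.112 kg/m³.
In steady level flight, lift balances weight: W = mg = 12.9 × 9.81 = 126.55 N.
Dynamic pressure q = 0.5 × 1.112 × 10.9² = 66.06 Pa.
CL = 2W/(ρv²S) = 2×126.55/(1.112×10.9²×2.09) = 0.9166.
CD = 0.043 + 0.0491 × 0.9166² = 0.08425.
D = q·S·CD = 66.06 × 2.09 × 0.08425 = 11.63 N

D = 11.6 N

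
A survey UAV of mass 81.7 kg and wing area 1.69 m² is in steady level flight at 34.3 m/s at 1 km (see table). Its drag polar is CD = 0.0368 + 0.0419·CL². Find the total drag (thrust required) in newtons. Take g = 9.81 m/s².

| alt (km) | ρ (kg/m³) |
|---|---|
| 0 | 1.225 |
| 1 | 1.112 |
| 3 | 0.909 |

D = 65 N

At 1 km, from the table: ρ = 1.112 kg/m³.
In steady level flight, lift balances weight: W = mg = 81.7 × 9.81 = 801.48 N.
q = ½ρv² = ½ × 1.112 × 34.3² = 654.1 Pa.
CL = W/(q·S) = 801.48 / (654.1 × 1.69) = 0.725.
CD = 0.0368 + 0.0419 × 0.725² = 0.05882.
D = q·S·CD = 654.1 × 1.69 × 0.05882 = 65.03 N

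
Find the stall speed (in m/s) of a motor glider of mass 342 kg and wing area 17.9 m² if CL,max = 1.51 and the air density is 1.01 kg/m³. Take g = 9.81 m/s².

At stall, lift equals weight: L = W = m·g = 342 × 9.81 = 3355 N.
V_stall = √(2W/(ρ·S·CL,max)) = √(2 × 3355 / (1.01 × 17.9 × 1.51))
V_stall = √245.8 = 15.7 m/s

V_stall = 15.7 m/s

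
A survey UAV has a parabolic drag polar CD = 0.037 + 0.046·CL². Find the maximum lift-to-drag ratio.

For CD = CD0 + K·CL², (L/D)max occurs at CL* = √(CD0/K) and equals 1/(2√(K·CD0)).
(L/D)max = 1/(2√(0.046 × 0.037)) = 1/(2 × 0.04126) = 12.1

(L/D)max = 12.1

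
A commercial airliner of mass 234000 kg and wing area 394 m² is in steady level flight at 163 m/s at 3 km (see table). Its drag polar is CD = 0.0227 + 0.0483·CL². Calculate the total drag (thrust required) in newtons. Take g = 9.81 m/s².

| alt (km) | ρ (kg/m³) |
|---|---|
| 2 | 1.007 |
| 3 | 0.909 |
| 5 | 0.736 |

At 3 km, from the table: ρ = 0.909 kg/m³.
In steady level flight, lift balances weight: W = mg = 234000 × 9.81 = 2.2955×10^6 N.
q = ½ρv² = ½ × 0.909 × 163² = 12080 Pa.
CL = W/(q·S) = 2.2955×10^6 / (12080 × 394) = 0.4825.
CD = 0.0227 + 0.0483 × 0.4825² = 0.03394.
D = q·S·CD = 12080 × 394 × 0.03394 = 1.615×10^5 N

D = 1.61×10^5 N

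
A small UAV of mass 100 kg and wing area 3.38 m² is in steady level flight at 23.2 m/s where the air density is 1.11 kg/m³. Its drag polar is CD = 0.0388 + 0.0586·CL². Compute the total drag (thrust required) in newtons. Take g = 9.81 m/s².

Level flight ⇒ L = W = m·g = 100 × 9.81 = 981 N.
q = ½ρv² = ½ × 1.11 × 23.2² = 298.7 Pa.
CL = W/(q·S) = 981 / (298.7 × 3.38) = 0.9716.
CD = 0.0388 + 0.0586 × 0.9716² = 0.09412.
D = q·S·CD = 298.7 × 3.38 × 0.09412 = 95.03 N

D = 95 N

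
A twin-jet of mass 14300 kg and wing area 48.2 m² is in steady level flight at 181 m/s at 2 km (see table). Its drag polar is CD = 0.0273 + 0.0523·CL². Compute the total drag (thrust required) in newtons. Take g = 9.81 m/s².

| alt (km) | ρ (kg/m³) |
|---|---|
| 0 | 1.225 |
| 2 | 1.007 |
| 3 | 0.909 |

At 2 km, from the table: ρ = 1.007 kg/m³.
Level flight ⇒ L = W = m·g = 14300 × 9.81 = 1.4028×10^5 N.
Dynamic pressure q = 0.5 × 1.007 × 181² = 16500 Pa.
CL = W/(q·S) = 1.4028×10^5 / (16500 × 48.2) = 0.1764.
CD = 0.0273 + 0.0523 × 0.1764² = 0.02893.
D = q·S·CD = 16500 × 48.2 × 0.02893 = 23000 N

D = 23000 N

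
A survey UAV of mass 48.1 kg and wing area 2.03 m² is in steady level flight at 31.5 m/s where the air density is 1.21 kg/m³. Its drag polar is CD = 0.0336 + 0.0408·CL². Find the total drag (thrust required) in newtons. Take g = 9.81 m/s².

D = 48.4 N

Level flight ⇒ L = W = m·g = 48.1 × 9.81 = 471.86 N.
Dynamic pressure q = 0.5 × 1.21 × 31.5² = 600.3 Pa.
Required CL = L/(qS) = 471.86/(600.3·2.03) = 0.3872.
CD = 0.0336 + 0.0408 × 0.3872² = 0.03972.
D = q·S·CD = 600.3 × 2.03 × 0.03972 = 48.4 N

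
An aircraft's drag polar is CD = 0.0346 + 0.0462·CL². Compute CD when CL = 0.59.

CD = 0.0507

CD = 0.0346 + 0.0462 × 0.59² = 0.0346 + 0.01608 = 0.0507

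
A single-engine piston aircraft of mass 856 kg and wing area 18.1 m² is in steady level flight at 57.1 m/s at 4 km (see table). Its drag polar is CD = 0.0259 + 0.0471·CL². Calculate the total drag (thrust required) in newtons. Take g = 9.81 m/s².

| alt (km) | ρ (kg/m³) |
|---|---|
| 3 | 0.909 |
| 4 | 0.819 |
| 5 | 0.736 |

D = 763 N

At 4 km, from the table: ρ = 0.819 kg/m³.
Level flight ⇒ L = W = m·g = 856 × 9.81 = 8397.4 N.
q = ½ρv² = ½ × 0.819 × 57.1² = 1335 Pa.
CL = 2W/(ρv²S) = 2×8397.4/(0.819×57.1²×18.1) = 0.3475.
CD = 0.0259 + 0.0471 × 0.3475² = 0.03159.
D = q·S·CD = 1335 × 18.1 × 0.03159 = 763.3 N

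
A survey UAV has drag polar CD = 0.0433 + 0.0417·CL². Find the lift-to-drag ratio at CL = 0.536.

L/D = 9.7

CD = 0.0433 + 0.0417 × 0.536² = 0.05528
L/D = CL/CD = 0.536 / 0.05528 = 9.7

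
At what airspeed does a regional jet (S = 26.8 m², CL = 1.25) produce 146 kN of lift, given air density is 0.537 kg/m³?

v = 127 m/s

L = ½ρv²S·CL ⇒ v = √(2L/(ρ·S·CL))
v = √(2 × 1.46×10^5 / (0.537 × 26.8 × 1.25)) = √16230 = 127 m/s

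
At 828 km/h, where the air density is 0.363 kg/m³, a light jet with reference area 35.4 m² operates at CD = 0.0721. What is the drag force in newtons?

Convert speed: v = 828 km/h ÷ 3.6 = 230 m/s.
D = ½ρv²S·CD = ½ × 0.363 × 230² × 35.4 × 0.0721 = 24500 N ≈ 24.5 kN

D = 24500 N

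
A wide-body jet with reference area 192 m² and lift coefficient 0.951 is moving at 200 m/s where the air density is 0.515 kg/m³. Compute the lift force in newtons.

Dynamic pressure q = ½ρv² = ½ × 0.515 × 200² = 10300 Pa.
L = q·S·CL = 10300 × 192 × 0.951 = 1.88×10^6 N ≈ 1880 kN

L = 1.88×10^6 N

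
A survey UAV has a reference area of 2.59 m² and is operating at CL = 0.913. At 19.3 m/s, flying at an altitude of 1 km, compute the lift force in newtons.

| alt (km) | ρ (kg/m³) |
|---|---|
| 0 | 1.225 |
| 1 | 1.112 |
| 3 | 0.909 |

L = 490 N

At 1 km, from the table: ρ = 1.112 kg/m³.
L = ½ρv²S·CL = ½ × 1.112 × 19.3² × 2.59 × 0.913 = 490 N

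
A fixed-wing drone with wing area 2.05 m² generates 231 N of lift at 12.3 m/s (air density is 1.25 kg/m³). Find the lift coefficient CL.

From L = ½ρv²S·CL, rearranging gives CL = 2L/(ρv²S).
CL = 2 × 231 / (1.25 × 12.3² × 2.05) = 1.19

CL = 1.19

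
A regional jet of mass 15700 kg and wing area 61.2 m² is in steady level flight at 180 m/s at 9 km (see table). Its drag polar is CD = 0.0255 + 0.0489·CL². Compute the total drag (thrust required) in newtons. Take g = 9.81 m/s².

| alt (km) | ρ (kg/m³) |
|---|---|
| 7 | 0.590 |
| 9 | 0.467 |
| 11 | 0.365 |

D = 14300 N

At 9 km, from the table: ρ = 0.467 kg/m³.
In steady level flight, lift balances weight: W = mg = 15700 × 9.81 = 1.5402×10^5 N.
q = ½ρv² = ½ × 0.467 × 180² = 7565 Pa.
Required CL = L/(qS) = 1.5402×10^5/(7565·61.2) = 0.3326.
CD = 0.0255 + 0.0489 × 0.3326² = 0.03091.
D = q·S·CD = 7565 × 61.2 × 0.03091 = 14310 N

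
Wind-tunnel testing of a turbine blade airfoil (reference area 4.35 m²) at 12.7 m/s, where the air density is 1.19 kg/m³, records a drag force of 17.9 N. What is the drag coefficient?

From D = ½ρv²S·CD, rearranging gives CD = 2D/(ρv²S).
CD = 2 × 17.9 / (1.19 × 12.7² × 4.35) = 0.0429

CD = 0.0429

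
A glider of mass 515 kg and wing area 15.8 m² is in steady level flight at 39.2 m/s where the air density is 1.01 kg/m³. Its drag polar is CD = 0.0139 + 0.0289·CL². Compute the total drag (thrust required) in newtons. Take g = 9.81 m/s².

D = 231 N

In steady level flight, lift balances weight: W = mg = 515 × 9.81 = 5052.2 N.
Dynamic pressure q = 0.5 × 1.01 × 39.2² = 776 Pa.
CL = W/(q·S) = 5052.2 / (776 × 15.8) = 0.4121.
CD = 0.0139 + 0.0289 × 0.4121² = 0.01881.
D = q·S·CD = 776 × 15.8 × 0.01881 = 230.6 N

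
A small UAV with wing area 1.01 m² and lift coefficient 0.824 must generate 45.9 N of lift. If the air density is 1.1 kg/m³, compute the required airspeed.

v = 10 m/s

L = ½ρv²S·CL ⇒ v = √(2L/(ρ·S·CL))
v = √(2 × 45.9 / (1.1 × 1.01 × 0.824)) = √100.3 = 10 m/s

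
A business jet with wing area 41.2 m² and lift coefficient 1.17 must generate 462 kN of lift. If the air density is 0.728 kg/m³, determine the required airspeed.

v = 162 m/s

L = ½ρv²S·CL ⇒ v = √(2L/(ρ·S·CL))
v = √(2 × 4.62×10^5 / (0.728 × 41.2 × 1.17)) = √26330 = 162 m/s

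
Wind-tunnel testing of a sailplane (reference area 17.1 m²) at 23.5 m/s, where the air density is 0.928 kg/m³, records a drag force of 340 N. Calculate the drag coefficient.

CD = 0.0776

From D = ½ρv²S·CD, rearranging gives CD = 2D/(ρv²S).
CD = 2 × 340 / (0.928 × 23.5² × 17.1) = 0.0776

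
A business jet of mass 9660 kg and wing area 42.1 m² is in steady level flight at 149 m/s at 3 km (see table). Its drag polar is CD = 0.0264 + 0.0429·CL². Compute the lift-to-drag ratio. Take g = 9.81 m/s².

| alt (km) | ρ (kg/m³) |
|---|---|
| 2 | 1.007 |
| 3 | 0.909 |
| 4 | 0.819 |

At 3 km, from the table: ρ = 0.909 kg/m³.
Weight W = mg = 9660 × 9.81 = 94765 N; in level flight L = W.
q = ½ρv² = ½ × 0.909 × 149² = 10090 Pa.
CL = 2W/(ρv²S) = 2×94765/(0.909×149²×42.1) = 0.2231.
CD = 0.0264 + 0.0429 × 0.2231² = 0.02853.
L/D = CL/CD = 0.2231 / 0.02853 = 7.82

L/D = 7.82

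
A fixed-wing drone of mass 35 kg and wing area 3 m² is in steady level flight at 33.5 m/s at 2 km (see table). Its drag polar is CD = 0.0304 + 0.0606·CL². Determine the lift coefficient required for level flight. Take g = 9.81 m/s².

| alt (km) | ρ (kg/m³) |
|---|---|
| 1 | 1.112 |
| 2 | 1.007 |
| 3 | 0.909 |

CL = 0.203

At 2 km, from the table: ρ = 1.007 kg/m³.
Level flight ⇒ L = W = m·g = 35 × 9.81 = 343.35 N.
q = ½ρv² = ½ × 1.007 × 33.5² = 565.1 Pa.
CL = 2W/(ρv²S) = 2×343.35/(1.007×33.5²×3) = 0.2025.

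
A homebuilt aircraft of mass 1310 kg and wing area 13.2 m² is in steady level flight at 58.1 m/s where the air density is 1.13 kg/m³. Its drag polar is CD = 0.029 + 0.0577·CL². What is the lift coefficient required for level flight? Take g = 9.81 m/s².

CL = 0.51

Level flight ⇒ L = W = m·g = 1310 × 9.81 = 12851 N.
q = ½ρv² = ½ × 1.13 × 58.1² = 1907 Pa.
Required CL = L/(qS) = 12851/(1907·13.2) = 0.5105.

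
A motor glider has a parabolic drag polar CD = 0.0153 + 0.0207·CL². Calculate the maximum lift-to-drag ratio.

(L/D)max = 28.1

For CD = CD0 + K·CL², (L/D)max occurs at CL* = √(CD0/K) and equals 1/(2√(K·CD0)).
(L/D)max = 1/(2√(0.0207 × 0.0153)) = 1/(2 × 0.0178) = 28.1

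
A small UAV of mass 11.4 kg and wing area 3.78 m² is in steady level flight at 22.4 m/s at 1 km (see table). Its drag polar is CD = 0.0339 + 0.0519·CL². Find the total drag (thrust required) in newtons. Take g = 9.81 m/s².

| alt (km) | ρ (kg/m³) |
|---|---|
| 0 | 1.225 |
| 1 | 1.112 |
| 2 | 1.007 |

At 1 km, from the table: ρ = 1.112 kg/m³.
Level flight ⇒ L = W = m·g = 11.4 × 9.81 = 111.83 N.
Dynamic pressure q = 0.5 × 1.112 × 22.4² = 279 Pa.
Required CL = L/(qS) = 111.83/(279·3.78) = 0.1061.
CD = 0.0339 + 0.0519 × 0.1061² = 0.03448.
D = q·S·CD = 279 × 3.78 × 0.03448 = 36.36 N

D = 36.4 N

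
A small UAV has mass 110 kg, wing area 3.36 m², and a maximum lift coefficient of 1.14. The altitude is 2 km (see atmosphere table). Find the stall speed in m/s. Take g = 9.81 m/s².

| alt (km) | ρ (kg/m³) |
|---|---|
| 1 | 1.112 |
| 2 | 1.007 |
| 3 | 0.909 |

V_stall = 23.7 m/s

At 2 km, from the table: ρ = 1.007 kg/m³.
Stall occurs when L = W at CL,max. W = mg = 110 × 9.81 = 1079 N.
From L = ½ρV²S·CL,max = W: V_stall = √(2W/(ρSCL,max)) = √(2·1079/(1.007·3.36·1.14))
V_stall = √559.5 = 23.7 m/s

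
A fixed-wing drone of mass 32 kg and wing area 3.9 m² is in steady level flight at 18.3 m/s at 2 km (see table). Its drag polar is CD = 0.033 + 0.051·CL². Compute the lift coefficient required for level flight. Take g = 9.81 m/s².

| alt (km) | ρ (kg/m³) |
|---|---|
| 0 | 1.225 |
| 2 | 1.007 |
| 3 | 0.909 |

At 2 km, from the table: ρ = 1.007 kg/m³.
Weight W = mg = 32 × 9.81 = 313.92 N; in level flight L = W.
q = ½ρv² = ½ × 1.007 × 18.3² = 168.6 Pa.
CL = 2W/(ρv²S) = 2×313.92/(1.007×18.3²×3.9) = 0.4774.

CL = 0.477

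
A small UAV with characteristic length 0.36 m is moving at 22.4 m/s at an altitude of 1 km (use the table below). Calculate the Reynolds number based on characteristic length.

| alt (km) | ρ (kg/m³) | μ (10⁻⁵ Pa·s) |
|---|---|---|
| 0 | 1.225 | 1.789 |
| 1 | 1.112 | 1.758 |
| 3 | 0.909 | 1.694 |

Re = 5.1×10^5

At 1 km, from the table: ρ = 1.112 kg/m³, μ = 1.758×10⁻⁵ Pa·s.
Re = ρ·v·c/μ = 1.112 × 22.4 × 0.36 / (1.758×10⁻⁵) = 5.1×10^5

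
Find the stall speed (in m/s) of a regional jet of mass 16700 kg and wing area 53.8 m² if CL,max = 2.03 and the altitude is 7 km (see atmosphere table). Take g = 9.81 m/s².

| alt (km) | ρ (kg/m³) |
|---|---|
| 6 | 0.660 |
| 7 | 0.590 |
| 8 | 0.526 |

At 7 km, from the table: ρ = 0.590 kg/m³.
Stall occurs when L = W at CL,max. W = mg = 16700 × 9.81 = 1.638×10^5 N.
V_stall = √(2W/(ρ·S·CL,max)) = √(2 × 1.638×10^5 / (0.59 × 53.8 × 2.03))
V_stall = √5085 = 71.3 m/s

V_stall = 71.3 m/s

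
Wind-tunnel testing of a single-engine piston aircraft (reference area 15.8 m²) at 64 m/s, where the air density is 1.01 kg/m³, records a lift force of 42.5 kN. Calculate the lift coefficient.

From L = ½ρv²S·CL, rearranging gives CL = 2L/(ρv²S).
CL = 2 × 42500 / (1.01 × 64² × 15.8) = 1.3

CL = 1.3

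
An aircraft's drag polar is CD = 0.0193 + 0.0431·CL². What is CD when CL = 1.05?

CD = 0.0193 + 0.0431 × 1.05² = 0.0193 + 0.04752 = 0.0668

CD = 0.0668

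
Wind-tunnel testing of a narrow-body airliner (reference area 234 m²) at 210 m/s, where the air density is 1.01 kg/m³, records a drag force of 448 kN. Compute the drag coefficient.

From D = ½ρv²S·CD, rearranging gives CD = 2D/(ρv²S).
CD = 2 × 4.48×10^5 / (1.01 × 210² × 234) = 0.086

CD = 0.086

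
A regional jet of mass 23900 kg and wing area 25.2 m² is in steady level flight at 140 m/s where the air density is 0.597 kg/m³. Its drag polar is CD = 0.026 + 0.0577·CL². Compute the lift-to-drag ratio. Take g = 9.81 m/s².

Weight W = mg = 23900 × 9.81 = 2.3446×10^5 N; in level flight L = W.
Dynamic pressure q = 0.5 × 0.597 × 140² = 5851 Pa.
CL = 2W/(ρv²S) = 2×2.3446×10^5/(0.597×140²×25.2) = 1.59.
CD = 0.026 + 0.0577 × 1.59² = 0.1719.
L/D = CL/CD = 1.59 / 0.1719 = 9.25

L/D = 9.25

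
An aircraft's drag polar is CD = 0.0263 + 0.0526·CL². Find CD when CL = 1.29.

CD = 0.0263 + 0.0526 × 1.29² = 0.0263 + 0.08753 = 0.114

CD = 0.114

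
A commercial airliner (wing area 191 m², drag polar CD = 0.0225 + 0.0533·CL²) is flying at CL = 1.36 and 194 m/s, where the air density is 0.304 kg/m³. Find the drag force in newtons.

CD = 0.0225 + 0.0533 × 1.36² = 0.1211
D = ½ρv²S·CD = ½ × 0.304 × 194² × 191 × 0.1211 = 1.32×10^5 N

D = 1.32×10^5 N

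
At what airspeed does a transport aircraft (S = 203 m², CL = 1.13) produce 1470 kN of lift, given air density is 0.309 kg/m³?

L = ½ρv²S·CL ⇒ v = √(2L/(ρ·S·CL))
v = √(2 × 1.47×10^6 / (0.309 × 203 × 1.13)) = √41480 = 204 m/s

v = 204 m/s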